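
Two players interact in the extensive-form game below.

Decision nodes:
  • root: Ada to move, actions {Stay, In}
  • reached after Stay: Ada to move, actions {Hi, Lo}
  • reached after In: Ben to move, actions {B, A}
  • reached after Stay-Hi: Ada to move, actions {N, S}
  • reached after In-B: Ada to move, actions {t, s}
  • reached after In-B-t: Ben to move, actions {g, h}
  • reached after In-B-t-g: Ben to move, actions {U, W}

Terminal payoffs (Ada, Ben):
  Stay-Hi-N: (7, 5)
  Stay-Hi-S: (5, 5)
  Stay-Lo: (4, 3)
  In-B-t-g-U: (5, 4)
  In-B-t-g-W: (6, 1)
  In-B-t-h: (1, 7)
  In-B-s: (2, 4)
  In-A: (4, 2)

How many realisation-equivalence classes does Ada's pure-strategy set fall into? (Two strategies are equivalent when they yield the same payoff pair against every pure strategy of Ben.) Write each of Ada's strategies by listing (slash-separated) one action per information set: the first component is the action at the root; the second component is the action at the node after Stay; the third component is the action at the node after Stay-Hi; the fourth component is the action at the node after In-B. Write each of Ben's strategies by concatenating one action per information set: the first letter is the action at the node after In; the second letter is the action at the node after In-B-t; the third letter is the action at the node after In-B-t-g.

5

Ada has 16 pure strategies: Stay/Hi/N/t, Stay/Hi/N/s, Stay/Hi/S/t, Stay/Hi/S/s, Stay/Lo/N/t, Stay/Lo/N/s, Stay/Lo/S/t, Stay/Lo/S/s, In/Hi/N/t, In/Hi/N/s, In/Hi/S/t, In/Hi/S/s, In/Lo/N/t, In/Lo/N/s, In/Lo/S/t, In/Lo/S/s. Columns: BgU, BgW, BhU, BhW, AgU, AgW, AhU, AhW.
{Stay/Hi/N/t, Stay/Hi/N/s} → row (7,5) (7,5) (7,5) (7,5) (7,5) (7,5) (7,5) (7,5)
{Stay/Hi/S/t, Stay/Hi/S/s} → row (5,5) (5,5) (5,5) (5,5) (5,5) (5,5) (5,5) (5,5)
{Stay/Lo/N/t, Stay/Lo/N/s, Stay/Lo/S/t, Stay/Lo/S/s} → row (4,3) (4,3) (4,3) (4,3) (4,3) (4,3) (4,3) (4,3)
{In/Hi/N/t, In/Hi/S/t, In/Lo/N/t, In/Lo/S/t} → row (5,4) (6,1) (1,7) (1,7) (4,2) (4,2) (4,2) (4,2)
{In/Hi/N/s, In/Hi/S/s, In/Lo/N/s, In/Lo/S/s} → row (2,4) (2,4) (2,4) (2,4) (4,2) (4,2) (4,2) (4,2)
That's 5 distinct rows out of 16 strategies.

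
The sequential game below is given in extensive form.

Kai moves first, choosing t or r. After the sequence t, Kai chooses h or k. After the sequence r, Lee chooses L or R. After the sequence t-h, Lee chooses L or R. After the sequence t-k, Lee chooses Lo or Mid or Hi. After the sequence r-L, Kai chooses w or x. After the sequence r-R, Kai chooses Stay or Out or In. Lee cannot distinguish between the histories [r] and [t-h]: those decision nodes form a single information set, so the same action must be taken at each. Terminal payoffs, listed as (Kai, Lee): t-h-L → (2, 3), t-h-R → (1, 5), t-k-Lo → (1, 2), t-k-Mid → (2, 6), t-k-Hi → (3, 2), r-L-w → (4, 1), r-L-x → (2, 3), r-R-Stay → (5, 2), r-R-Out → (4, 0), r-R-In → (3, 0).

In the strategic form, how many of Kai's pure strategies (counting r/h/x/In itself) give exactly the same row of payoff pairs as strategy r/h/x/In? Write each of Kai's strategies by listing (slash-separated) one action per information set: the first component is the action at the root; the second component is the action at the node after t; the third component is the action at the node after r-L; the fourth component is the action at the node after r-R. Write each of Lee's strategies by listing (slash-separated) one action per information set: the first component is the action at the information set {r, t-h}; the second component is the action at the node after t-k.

2

Row for r/h/x/In (columns L/Lo, L/Mid, L/Hi, R/Lo, R/Mid, R/Hi): (2,3) (2,3) (2,3) (3,0) (3,0) (3,0).
Under r/h/x/In, Kai's choice at the node after t can never be reached regardless of what Lee does, so varying those choices leaves every outcome unchanged.
Holding the reachable choices fixed and varying the unreachable one freely already gives 2 equivalent strategies.
No other strategy reproduces this row, so those 2 are the full class: r/h/x/In, r/k/x/In.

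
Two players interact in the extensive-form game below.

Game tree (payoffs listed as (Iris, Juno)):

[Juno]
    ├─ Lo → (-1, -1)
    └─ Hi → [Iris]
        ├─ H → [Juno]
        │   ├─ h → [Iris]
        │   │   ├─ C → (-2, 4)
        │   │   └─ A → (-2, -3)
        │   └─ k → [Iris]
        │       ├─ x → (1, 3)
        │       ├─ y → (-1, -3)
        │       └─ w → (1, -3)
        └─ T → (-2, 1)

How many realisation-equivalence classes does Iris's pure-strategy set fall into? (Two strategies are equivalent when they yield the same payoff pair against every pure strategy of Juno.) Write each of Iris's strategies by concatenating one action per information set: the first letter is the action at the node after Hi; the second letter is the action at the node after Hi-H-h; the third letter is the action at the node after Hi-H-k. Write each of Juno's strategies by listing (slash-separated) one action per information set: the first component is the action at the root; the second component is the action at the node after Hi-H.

Iris has 12 pure strategies: HCx, HCy, HCw, HAx, HAy, HAw, TCx, TCy, TCw, TAx, TAy, TAw. Columns: Lo/h, Lo/k, Hi/h, Hi/k.
{HCx} → row (-1,-1) (-1,-1) (-2,4) (1,3)
{HCy} → row (-1,-1) (-1,-1) (-2,4) (-1,-3)
{HCw} → row (-1,-1) (-1,-1) (-2,4) (1,-3)
{HAx} → row (-1,-1) (-1,-1) (-2,-3) (1,3)
{HAy} → row (-1,-1) (-1,-1) (-2,-3) (-1,-3)
{HAw} → row (-1,-1) (-1,-1) (-2,-3) (1,-3)
{TCx, TCy, TCw, TAx, TAy, TAw} → row (-1,-1) (-1,-1) (-2,1) (-2,1)
That's 7 distinct rows out of 12 strategies.

7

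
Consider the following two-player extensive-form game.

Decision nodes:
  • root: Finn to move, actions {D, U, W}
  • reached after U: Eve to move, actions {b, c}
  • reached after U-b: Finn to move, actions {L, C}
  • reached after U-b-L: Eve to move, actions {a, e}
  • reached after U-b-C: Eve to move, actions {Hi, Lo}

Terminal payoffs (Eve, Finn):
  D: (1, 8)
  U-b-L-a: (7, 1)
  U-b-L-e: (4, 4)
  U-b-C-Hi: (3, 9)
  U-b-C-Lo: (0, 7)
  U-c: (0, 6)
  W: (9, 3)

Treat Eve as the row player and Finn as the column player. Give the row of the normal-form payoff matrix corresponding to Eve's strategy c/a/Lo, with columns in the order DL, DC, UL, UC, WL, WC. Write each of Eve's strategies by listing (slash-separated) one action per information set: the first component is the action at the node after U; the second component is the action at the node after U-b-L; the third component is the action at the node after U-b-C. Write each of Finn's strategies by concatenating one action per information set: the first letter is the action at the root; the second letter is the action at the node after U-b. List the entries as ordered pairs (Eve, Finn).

(1,8) (1,8) (0,6) (0,6) (9,3) (9,3)

vs DL: Finn plays D → (1, 8)
vs DC: Finn plays D → (1, 8)
vs UL: Finn plays U → Eve plays c at [U] → (0, 6)
vs UC: Finn plays U → Eve plays c at [U] → (0, 6)
vs WL: Finn plays W → (9, 3)
vs WC: Finn plays W → (9, 3)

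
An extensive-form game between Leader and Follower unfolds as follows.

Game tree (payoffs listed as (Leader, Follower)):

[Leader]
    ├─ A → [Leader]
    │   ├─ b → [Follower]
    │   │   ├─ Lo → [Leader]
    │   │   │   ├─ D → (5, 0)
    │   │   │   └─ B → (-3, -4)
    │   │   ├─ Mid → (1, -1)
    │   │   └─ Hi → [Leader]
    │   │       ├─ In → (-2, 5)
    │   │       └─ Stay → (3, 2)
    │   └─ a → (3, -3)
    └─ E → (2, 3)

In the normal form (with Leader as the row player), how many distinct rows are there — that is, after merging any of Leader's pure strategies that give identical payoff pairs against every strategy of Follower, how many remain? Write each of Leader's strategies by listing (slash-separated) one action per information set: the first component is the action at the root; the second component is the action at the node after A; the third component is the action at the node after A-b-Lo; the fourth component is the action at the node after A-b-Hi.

6

Leader has 16 pure strategies: A/b/D/In, A/b/D/Stay, A/b/B/In, A/b/B/Stay, A/a/D/In, A/a/D/Stay, A/a/B/In, A/a/B/Stay, E/b/D/In, E/b/D/Stay, E/b/B/In, E/b/B/Stay, E/a/D/In, E/a/D/Stay, E/a/B/In, E/a/B/Stay. Columns: Lo, Mid, Hi.
{A/b/D/In} → row (5,0) (1,-1) (-2,5)
{A/b/D/Stay} → row (5,0) (1,-1) (3,2)
{A/b/B/In} → row (-3,-4) (1,-1) (-2,5)
{A/b/B/Stay} → row (-3,-4) (1,-1) (3,2)
{A/a/D/In, A/a/D/Stay, A/a/B/In, A/a/B/Stay} → row (3,-3) (3,-3) (3,-3)
{E/b/D/In, E/b/D/Stay, E/b/B/In, E/b/B/Stay, E/a/D/In, E/a/D/Stay, E/a/B/In, E/a/B/Stay} → row (2,3) (2,3) (2,3)
That's 6 distinct rows out of 16 strategies.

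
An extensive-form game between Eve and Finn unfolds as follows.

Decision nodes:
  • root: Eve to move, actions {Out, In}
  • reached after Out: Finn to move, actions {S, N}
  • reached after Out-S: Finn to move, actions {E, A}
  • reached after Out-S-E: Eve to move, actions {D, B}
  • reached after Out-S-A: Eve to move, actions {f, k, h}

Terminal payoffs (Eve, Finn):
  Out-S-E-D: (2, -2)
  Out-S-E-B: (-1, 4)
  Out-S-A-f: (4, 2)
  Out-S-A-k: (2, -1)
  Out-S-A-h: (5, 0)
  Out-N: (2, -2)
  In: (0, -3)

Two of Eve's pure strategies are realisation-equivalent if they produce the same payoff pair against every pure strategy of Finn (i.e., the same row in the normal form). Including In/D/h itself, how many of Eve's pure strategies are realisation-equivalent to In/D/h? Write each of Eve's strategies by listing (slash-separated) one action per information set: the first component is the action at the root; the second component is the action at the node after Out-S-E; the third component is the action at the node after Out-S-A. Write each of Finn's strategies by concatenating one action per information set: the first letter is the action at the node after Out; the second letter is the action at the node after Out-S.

6

Row for In/D/h (columns SE, SA, NE, NA): (0,-3) (0,-3) (0,-3) (0,-3).
Under In/D/h, Eve's choice at the node after Out-S-E and at the node after Out-S-A can never be reached regardless of what Finn does, so varying those choices leaves every outcome unchanged.
Holding the reachable choices fixed and varying the unreachable ones freely already gives 2 × 3 = 6 equivalent strategies.
No other strategy reproduces this row, so those 6 are the full class: In/D/f, In/D/k, In/D/h, In/B/f, In/B/k, In/B/h.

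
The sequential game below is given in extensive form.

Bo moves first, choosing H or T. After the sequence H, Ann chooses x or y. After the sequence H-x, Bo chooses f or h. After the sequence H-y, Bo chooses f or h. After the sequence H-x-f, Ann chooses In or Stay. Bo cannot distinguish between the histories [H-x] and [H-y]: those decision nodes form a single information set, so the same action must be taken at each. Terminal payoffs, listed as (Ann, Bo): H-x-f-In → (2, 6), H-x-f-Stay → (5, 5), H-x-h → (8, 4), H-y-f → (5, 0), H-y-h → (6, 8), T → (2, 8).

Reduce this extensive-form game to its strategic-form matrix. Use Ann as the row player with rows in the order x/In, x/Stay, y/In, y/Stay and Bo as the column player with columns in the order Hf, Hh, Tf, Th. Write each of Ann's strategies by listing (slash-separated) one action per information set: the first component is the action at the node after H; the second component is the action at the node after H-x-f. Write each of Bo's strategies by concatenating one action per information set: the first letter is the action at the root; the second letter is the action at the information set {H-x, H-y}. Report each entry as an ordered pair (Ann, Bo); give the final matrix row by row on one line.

x/In: (2,6) (8,4) (2,8) (2,8) | x/Stay: (5,5) (8,4) (2,8) (2,8) | y/In: (5,0) (6,8) (2,8) (2,8) | y/Stay: (5,0) (6,8) (2,8) (2,8)

Row x/In: Hf→(2,6), Hh→(8,4), Tf→(2,8), Th→(2,8)
Row x/Stay: Hf→(5,5), Hh→(8,4), Tf→(2,8), Th→(2,8)
Row y/In: Hf→(5,0), Hh→(6,8), Tf→(2,8), Th→(2,8)
Row y/Stay: Hf→(5,0), Hh→(6,8), Tf→(2,8), Th→(2,8)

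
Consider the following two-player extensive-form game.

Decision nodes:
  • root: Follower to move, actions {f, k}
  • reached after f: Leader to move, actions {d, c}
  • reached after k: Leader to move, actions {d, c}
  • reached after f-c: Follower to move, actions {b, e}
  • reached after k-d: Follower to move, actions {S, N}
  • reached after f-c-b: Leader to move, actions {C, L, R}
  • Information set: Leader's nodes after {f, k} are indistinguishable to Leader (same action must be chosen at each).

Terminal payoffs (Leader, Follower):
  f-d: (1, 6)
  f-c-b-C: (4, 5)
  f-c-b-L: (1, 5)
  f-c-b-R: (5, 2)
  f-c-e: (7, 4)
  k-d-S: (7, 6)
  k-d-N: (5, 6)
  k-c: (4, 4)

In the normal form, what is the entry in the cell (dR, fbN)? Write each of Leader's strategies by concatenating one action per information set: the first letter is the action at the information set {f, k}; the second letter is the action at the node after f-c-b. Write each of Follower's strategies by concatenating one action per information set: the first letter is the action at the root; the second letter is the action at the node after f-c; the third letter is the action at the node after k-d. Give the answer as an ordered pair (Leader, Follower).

Trace the play path from the root:
  Follower plays f
  Leader plays d at [f]
→ terminal payoff (1, 6).
(Leader's choice at the node after f-c-b is never reached on this path, so it doesn't affect the outcome.)

(1, 6)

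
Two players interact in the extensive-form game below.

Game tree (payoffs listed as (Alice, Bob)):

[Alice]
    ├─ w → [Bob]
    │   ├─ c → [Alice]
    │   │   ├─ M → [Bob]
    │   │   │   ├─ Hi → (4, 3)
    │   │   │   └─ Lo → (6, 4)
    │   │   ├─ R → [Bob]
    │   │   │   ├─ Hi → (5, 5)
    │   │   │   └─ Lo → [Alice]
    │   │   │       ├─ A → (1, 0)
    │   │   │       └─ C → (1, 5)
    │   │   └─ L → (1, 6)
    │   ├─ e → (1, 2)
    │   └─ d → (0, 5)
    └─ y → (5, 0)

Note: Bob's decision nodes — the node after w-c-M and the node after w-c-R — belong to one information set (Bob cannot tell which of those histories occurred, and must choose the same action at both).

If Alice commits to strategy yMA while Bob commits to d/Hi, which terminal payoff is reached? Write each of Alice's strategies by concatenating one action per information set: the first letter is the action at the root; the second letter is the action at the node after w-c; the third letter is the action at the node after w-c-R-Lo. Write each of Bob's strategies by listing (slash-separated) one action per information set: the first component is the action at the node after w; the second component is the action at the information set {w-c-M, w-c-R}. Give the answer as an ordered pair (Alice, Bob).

(5, 0)

Trace the play path from the root:
  Alice plays y
→ terminal payoff (5, 0).
(Alice's choice at the node after w-c is never reached on this path, so it doesn't affect the outcome.)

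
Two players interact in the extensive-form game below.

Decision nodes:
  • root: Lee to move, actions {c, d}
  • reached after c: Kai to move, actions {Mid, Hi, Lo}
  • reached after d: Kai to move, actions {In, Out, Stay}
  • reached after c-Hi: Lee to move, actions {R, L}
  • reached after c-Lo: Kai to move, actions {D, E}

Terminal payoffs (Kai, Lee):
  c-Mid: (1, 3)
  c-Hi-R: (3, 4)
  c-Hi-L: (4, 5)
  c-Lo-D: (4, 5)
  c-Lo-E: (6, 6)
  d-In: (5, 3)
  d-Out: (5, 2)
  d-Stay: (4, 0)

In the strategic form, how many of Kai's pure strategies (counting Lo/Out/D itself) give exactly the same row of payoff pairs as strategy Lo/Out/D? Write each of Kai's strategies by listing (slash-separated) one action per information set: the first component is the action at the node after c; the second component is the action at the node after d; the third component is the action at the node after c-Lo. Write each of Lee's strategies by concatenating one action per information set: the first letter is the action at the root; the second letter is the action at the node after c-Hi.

1

Row for Lo/Out/D (columns cR, cL, dR, dL): (4,5) (4,5) (5,2) (5,2).
Every one of Kai's information sets is on the play path for some reply by Lee when Kai follows Lo/Out/D.
Changing the action at any of them therefore changes at least one column, so only Lo/Out/D itself gives this row.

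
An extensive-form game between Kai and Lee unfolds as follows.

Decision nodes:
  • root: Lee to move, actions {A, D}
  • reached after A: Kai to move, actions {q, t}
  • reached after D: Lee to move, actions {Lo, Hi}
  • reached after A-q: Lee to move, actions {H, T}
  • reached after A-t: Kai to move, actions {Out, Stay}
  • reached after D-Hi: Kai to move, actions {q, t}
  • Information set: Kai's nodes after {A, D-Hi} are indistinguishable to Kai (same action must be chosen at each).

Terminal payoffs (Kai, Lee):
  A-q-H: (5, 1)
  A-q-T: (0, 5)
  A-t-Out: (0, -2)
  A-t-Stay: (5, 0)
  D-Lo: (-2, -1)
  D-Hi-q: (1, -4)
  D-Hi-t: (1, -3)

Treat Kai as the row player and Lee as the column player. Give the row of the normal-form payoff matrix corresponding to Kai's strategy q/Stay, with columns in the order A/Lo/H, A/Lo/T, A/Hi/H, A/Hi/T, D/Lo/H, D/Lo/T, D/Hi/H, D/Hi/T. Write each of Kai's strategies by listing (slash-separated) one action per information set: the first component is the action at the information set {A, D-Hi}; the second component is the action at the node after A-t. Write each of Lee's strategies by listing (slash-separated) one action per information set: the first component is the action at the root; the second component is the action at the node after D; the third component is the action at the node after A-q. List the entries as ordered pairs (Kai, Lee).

vs A/Lo/H: Lee plays A → Kai plays q at [A] → Lee plays H at [A-q] → (5, 1)
vs A/Lo/T: Lee plays A → Kai plays q at [A] → Lee plays T at [A-q] → (0, 5)
vs A/Hi/H: Lee plays A → Kai plays q at [A] → Lee plays H at [A-q] → (5, 1)
vs A/Hi/T: Lee plays A → Kai plays q at [A] → Lee plays T at [A-q] → (0, 5)
vs D/Lo/H: Lee plays D → Lee plays Lo at [D] → (-2, -1)
vs D/Lo/T: Lee plays D → Lee plays Lo at [D] → (-2, -1)
vs D/Hi/H: Lee plays D → Lee plays Hi at [D] → Kai plays q at [D-Hi] → (1, -4)
vs D/Hi/T: Lee plays D → Lee plays Hi at [D] → Kai plays q at [D-Hi] → (1, -4)

(5,1) (0,5) (5,1) (0,5) (-2,-1) (-2,-1) (1,-4) (1,-4)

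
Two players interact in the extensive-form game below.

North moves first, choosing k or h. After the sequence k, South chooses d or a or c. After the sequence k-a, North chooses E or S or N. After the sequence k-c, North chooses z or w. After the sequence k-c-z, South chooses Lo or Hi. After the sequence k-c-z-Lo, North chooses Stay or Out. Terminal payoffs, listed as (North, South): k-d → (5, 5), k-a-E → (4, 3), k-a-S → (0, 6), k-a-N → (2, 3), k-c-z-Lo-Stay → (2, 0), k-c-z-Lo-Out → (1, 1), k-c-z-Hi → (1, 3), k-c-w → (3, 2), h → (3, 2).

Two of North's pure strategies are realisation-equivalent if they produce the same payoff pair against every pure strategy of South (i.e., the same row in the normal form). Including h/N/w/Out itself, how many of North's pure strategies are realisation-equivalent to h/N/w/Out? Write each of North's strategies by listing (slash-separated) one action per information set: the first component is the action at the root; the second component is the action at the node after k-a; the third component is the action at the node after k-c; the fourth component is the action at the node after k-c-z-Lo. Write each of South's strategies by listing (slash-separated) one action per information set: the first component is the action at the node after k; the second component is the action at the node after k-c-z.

Row for h/N/w/Out (columns d/Lo, d/Hi, a/Lo, a/Hi, c/Lo, c/Hi): (3,2) (3,2) (3,2) (3,2) (3,2) (3,2).
Under h/N/w/Out, North's choice at the node after k-a and at the node after k-c and at the node after k-c-z-Lo can never be reached regardless of what South does, so varying those choices leaves every outcome unchanged.
Holding the reachable choices fixed and varying the unreachable ones freely already gives 3 × 2 × 2 = 12 equivalent strategies.
No other strategy reproduces this row, so those 12 are the full class: h/E/z/Stay, h/E/z/Out, h/E/w/Stay, h/E/w/Out, h/S/z/Stay, h/S/z/Out, h/S/w/Stay, h/S/w/Out, h/N/z/Stay, h/N/z/Out, h/N/w/Stay, h/N/w/Out.

12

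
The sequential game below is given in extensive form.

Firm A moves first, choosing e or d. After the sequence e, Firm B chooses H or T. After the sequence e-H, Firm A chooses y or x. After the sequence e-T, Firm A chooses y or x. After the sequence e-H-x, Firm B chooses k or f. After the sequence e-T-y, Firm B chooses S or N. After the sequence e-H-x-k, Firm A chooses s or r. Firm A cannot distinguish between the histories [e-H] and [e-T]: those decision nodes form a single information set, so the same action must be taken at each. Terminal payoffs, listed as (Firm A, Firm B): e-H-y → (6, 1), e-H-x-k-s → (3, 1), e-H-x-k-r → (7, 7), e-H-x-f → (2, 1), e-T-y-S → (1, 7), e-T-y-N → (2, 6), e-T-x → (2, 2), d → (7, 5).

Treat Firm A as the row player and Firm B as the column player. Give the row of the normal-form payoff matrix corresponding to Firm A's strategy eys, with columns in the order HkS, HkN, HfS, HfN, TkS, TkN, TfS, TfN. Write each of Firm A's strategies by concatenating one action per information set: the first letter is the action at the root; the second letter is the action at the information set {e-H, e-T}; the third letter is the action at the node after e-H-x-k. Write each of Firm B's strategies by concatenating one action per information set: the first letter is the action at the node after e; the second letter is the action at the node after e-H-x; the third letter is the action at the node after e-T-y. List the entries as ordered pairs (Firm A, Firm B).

(6,1) (6,1) (6,1) (6,1) (1,7) (2,6) (1,7) (2,6)

vs HkS: Firm A plays e → Firm B plays H at [e] → Firm A plays y at [e-H] → (6, 1)
vs HkN: Firm A plays e → Firm B plays H at [e] → Firm A plays y at [e-H] → (6, 1)
vs HfS: Firm A plays e → Firm B plays H at [e] → Firm A plays y at [e-H] → (6, 1)
vs HfN: Firm A plays e → Firm B plays H at [e] → Firm A plays y at [e-H] → (6, 1)
vs TkS: Firm A plays e → Firm B plays T at [e] → Firm A plays y at [e-T] → Firm B plays S at [e-T-y] → (1, 7)
vs TkN: Firm A plays e → Firm B plays T at [e] → Firm A plays y at [e-T] → Firm B plays N at [e-T-y] → (2, 6)
vs TfS: Firm A plays e → Firm B plays T at [e] → Firm A plays y at [e-T] → Firm B plays S at [e-T-y] → (1, 7)
vs TfN: Firm A plays e → Firm B plays T at [e] → Firm A plays y at [e-T] → Firm B plays N at [e-T-y] → (2, 6)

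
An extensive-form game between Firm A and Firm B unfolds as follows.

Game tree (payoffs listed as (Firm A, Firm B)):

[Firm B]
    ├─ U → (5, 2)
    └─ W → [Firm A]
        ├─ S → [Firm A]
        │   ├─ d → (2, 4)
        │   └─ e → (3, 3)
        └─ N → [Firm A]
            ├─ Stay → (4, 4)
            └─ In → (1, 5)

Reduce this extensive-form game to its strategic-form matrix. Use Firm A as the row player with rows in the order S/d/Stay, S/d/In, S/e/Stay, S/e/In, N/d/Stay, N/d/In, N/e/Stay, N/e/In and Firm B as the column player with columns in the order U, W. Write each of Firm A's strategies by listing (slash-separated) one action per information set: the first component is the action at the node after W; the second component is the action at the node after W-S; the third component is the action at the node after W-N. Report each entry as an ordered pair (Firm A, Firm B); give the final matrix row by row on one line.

S/d/Stay: (5,2) (2,4) | S/d/In: (5,2) (2,4) | S/e/Stay: (5,2) (3,3) | S/e/In: (5,2) (3,3) | N/d/Stay: (5,2) (4,4) | N/d/In: (5,2) (1,5) | N/e/Stay: (5,2) (4,4) | N/e/In: (5,2) (1,5)

                U        W
S/d/Stay    (5,2)    (2,4)
  S/d/In    (5,2)    (2,4)
S/e/Stay    (5,2)    (3,3)
  S/e/In    (5,2)    (3,3)
N/d/Stay    (5,2)    (4,4)
  N/d/In    (5,2)    (1,5)
N/e/Stay    (5,2)    (4,4)
  N/e/In    (5,2)    (1,5)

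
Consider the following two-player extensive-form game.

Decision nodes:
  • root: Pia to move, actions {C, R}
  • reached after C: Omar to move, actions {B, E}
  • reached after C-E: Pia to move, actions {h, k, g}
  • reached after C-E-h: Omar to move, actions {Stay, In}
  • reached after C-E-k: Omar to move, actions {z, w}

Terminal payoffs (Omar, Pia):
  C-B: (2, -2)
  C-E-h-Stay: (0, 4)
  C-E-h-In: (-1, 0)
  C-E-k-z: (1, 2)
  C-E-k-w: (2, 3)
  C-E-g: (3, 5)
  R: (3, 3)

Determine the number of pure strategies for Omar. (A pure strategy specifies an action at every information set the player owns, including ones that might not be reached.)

Omar owns the node after C with actions {B, E} — two choices.
Omar owns the node after C-E-h with actions {Stay, In} — two choices.
Omar owns the node after C-E-k with actions {z, w} — two choices.
A pure strategy fixes one action at each information set independently, so the count is the product 2 × 2 × 2 = 8.

8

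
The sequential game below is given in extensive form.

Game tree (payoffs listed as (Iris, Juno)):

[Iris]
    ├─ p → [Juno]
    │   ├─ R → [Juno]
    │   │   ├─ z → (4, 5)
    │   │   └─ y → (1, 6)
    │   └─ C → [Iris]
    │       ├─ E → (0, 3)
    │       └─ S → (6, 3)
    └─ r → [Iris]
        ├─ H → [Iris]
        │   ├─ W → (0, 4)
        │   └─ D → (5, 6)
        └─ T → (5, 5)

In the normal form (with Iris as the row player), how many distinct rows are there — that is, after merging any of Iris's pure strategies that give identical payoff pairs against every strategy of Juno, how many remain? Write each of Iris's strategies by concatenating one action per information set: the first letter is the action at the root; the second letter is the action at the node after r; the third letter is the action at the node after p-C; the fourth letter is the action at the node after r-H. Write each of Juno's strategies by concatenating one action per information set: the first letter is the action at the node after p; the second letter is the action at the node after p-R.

Iris has 16 pure strategies: pHEW, pHED, pHSW, pHSD, pTEW, pTED, pTSW, pTSD, rHEW, rHED, rHSW, rHSD, rTEW, rTED, rTSW, rTSD. Columns: Rz, Ry, Cz, Cy.
{pHEW, pHED, pTEW, pTED} → row (4,5) (1,6) (0,3) (0,3)
{pHSW, pHSD, pTSW, pTSD} → row (4,5) (1,6) (6,3) (6,3)
{rHEW, rHSW} → row (0,4) (0,4) (0,4) (0,4)
{rHED, rHSD} → row (5,6) (5,6) (5,6) (5,6)
{rTEW, rTED, rTSW, rTSD} → row (5,5) (5,5) (5,5) (5,5)
That's 5 distinct rows out of 16 strategies.

5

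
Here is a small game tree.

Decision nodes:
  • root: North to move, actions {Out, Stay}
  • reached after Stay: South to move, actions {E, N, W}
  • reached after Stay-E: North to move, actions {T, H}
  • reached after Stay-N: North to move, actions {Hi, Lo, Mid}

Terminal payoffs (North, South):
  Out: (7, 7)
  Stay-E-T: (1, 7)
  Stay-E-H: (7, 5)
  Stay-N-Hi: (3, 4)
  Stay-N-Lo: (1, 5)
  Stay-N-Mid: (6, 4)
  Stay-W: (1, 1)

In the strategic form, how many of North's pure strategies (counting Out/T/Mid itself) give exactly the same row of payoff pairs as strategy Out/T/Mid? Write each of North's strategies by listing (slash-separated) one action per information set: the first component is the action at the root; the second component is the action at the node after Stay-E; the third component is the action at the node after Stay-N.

6

Row for Out/T/Mid (columns E, N, W): (7,7) (7,7) (7,7).
Under Out/T/Mid, North's choice at the node after Stay-E and at the node after Stay-N can never be reached regardless of what South does, so varying those choices leaves every outcome unchanged.
Holding the reachable choices fixed and varying the unreachable ones freely already gives 2 × 3 = 6 equivalent strategies.
No other strategy reproduces this row, so those 6 are the full class: Out/T/Hi, Out/T/Lo, Out/T/Mid, Out/H/Hi, Out/H/Lo, Out/H/Mid.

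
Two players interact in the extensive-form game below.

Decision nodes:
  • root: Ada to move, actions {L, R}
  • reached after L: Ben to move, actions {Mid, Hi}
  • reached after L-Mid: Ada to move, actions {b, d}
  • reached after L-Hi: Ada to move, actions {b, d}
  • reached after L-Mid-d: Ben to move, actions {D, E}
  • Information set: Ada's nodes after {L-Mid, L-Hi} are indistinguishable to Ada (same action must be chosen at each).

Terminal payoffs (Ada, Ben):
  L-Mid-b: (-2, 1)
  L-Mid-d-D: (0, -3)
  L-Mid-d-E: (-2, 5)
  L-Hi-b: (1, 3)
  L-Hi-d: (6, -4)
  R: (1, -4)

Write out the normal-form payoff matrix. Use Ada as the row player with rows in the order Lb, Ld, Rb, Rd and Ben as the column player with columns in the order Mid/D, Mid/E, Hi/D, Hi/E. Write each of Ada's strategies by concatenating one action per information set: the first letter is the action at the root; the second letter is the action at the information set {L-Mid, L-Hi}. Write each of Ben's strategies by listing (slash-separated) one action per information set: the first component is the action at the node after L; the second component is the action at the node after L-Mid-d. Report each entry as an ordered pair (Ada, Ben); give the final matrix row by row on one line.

        Mid/D    Mid/E     Hi/D     Hi/E
  Lb   (-2,1)   (-2,1)    (1,3)    (1,3)
  Ld   (0,-3)   (-2,5)   (6,-4)   (6,-4)
  Rb   (1,-4)   (1,-4)   (1,-4)   (1,-4)
  Rd   (1,-4)   (1,-4)   (1,-4)   (1,-4)

Lb: (-2,1) (-2,1) (1,3) (1,3) | Ld: (0,-3) (-2,5) (6,-4) (6,-4) | Rb: (1,-4) (1,-4) (1,-4) (1,-4) | Rd: (1,-4) (1,-4) (1,-4) (1,-4)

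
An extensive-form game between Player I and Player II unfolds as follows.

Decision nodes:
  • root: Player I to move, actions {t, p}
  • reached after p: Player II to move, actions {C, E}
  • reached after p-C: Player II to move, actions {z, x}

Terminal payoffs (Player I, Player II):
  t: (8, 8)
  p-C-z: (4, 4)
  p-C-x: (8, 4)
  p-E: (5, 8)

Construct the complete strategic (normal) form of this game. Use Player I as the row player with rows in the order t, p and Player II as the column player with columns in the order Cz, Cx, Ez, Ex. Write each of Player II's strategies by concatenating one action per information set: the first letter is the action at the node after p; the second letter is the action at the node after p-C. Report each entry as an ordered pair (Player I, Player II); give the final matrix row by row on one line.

t: (8,8) (8,8) (8,8) (8,8) | p: (4,4) (8,4) (5,8) (5,8)

Row t: Cz→(8,8), Cx→(8,8), Ez→(8,8), Ex→(8,8)
Row p: Cz→(4,4), Cx→(8,4), Ez→(5,8), Ex→(5,8)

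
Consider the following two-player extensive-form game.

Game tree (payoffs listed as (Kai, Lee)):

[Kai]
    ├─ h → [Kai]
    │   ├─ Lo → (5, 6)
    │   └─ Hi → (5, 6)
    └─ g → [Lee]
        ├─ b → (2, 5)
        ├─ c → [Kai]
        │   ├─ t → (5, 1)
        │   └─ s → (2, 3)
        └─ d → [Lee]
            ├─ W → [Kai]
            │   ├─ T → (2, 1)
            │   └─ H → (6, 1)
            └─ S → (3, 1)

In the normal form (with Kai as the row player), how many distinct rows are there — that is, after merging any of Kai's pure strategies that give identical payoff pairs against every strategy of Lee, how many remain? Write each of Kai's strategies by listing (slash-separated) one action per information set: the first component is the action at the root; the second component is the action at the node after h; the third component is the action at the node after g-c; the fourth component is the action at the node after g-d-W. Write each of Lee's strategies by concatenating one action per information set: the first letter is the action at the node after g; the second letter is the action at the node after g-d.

Kai has 16 pure strategies: h/Lo/t/T, h/Lo/t/H, h/Lo/s/T, h/Lo/s/H, h/Hi/t/T, h/Hi/t/H, h/Hi/s/T, h/Hi/s/H, g/Lo/t/T, g/Lo/t/H, g/Lo/s/T, g/Lo/s/H, g/Hi/t/T, g/Hi/t/H, g/Hi/s/T, g/Hi/s/H. Columns: bW, bS, cW, cS, dW, dS.
{h/Lo/t/T, h/Lo/t/H, h/Lo/s/T, h/Lo/s/H, h/Hi/t/T, h/Hi/t/H, h/Hi/s/T, h/Hi/s/H} → row (5,6) (5,6) (5,6) (5,6) (5,6) (5,6)
{g/Lo/t/T, g/Hi/t/T} → row (2,5) (2,5) (5,1) (5,1) (2,1) (3,1)
{g/Lo/t/H, g/Hi/t/H} → row (2,5) (2,5) (5,1) (5,1) (6,1) (3,1)
{g/Lo/s/T, g/Hi/s/T} → row (2,5) (2,5) (2,3) (2,3) (2,1) (3,1)
{g/Lo/s/H, g/Hi/s/H} → row (2,5) (2,5) (2,3) (2,3) (6,1) (3,1)
That's 5 distinct rows out of 16 strategies.

5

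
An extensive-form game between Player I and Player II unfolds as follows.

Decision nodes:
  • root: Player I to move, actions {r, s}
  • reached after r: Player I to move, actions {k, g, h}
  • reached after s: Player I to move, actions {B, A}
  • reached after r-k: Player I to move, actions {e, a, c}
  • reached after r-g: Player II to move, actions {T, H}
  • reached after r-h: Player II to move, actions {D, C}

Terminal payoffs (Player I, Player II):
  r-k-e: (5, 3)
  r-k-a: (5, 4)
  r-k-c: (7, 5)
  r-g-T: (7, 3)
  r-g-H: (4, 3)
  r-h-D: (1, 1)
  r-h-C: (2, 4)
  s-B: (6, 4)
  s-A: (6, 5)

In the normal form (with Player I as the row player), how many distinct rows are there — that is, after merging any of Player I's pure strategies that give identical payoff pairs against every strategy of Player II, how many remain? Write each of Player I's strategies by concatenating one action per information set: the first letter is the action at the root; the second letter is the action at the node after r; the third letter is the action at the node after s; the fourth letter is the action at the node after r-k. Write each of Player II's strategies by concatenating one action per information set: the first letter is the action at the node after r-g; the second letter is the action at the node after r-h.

Player I has 36 pure strategies: rkBe, rkBa, rkBc, rkAe, rkAa, rkAc, rgBe, rgBa, rgBc, rgAe, rgAa, rgAc, rhBe, rhBa, rhBc, rhAe, rhAa, rhAc, skBe, skBa, skBc, skAe, skAa, skAc, sgBe, sgBa, sgBc, sgAe, sgAa, sgAc, shBe, shBa, shBc, shAe, shAa, shAc. Columns: TD, TC, HD, HC.
{rkBe, rkAe} → row (5,3) (5,3) (5,3) (5,3)
{rkBa, rkAa} → row (5,4) (5,4) (5,4) (5,4)
{rkBc, rkAc} → row (7,5) (7,5) (7,5) (7,5)
{rgBe, rgBa, rgBc, rgAe, rgAa, rgAc} → row (7,3) (7,3) (4,3) (4,3)
{rhBe, rhBa, rhBc, rhAe, rhAa, rhAc} → row (1,1) (2,4) (1,1) (2,4)
{skBe, skBa, skBc, sgBe, sgBa, sgBc, shBe, shBa, shBc} → row (6,4) (6,4) (6,4) (6,4)
{skAe, skAa, skAc, sgAe, sgAa, sgAc, shAe, shAa, shAc} → row (6,5) (6,5) (6,5) (6,5)
That's 7 distinct rows out of 36 strategies.

7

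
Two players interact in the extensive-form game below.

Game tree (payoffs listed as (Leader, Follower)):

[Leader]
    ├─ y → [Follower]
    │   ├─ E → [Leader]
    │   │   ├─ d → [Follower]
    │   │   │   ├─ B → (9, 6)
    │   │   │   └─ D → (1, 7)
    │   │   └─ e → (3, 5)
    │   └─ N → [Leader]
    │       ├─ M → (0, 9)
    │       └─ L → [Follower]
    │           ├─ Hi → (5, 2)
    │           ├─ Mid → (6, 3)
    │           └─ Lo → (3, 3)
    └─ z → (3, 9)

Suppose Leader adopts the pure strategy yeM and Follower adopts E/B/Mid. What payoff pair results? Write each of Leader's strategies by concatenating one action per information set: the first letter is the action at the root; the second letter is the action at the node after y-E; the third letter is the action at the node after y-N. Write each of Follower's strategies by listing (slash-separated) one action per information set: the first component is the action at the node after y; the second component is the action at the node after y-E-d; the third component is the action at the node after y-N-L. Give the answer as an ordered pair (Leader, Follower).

Trace the play path from the root:
  Leader plays y
  Follower plays E at [y]
  Leader plays e at [y-E]
→ terminal payoff (3, 5).
(Leader's choice at the node after y-N is never reached on this path, so it doesn't affect the outcome.)

(3, 5)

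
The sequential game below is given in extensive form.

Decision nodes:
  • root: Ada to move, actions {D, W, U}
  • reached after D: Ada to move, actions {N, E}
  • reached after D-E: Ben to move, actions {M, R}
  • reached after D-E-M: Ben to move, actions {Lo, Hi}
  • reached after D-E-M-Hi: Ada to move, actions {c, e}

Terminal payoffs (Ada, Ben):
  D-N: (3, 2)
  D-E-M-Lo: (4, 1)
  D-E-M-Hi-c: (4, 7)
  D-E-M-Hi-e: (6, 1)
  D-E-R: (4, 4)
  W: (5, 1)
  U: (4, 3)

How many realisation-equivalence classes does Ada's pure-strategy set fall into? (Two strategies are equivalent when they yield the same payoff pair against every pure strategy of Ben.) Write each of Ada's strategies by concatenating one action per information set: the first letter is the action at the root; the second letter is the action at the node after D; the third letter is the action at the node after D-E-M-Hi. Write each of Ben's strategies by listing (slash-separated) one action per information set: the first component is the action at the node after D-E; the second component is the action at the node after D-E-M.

Ada has 12 pure strategies: DNc, DNe, DEc, DEe, WNc, WNe, WEc, WEe, UNc, UNe, UEc, UEe. Columns: M/Lo, M/Hi, R/Lo, R/Hi.
{DNc, DNe} → row (3,2) (3,2) (3,2) (3,2)
{DEc} → row (4,1) (4,7) (4,4) (4,4)
{DEe} → row (4,1) (6,1) (4,4) (4,4)
{WNc, WNe, WEc, WEe} → row (5,1) (5,1) (5,1) (5,1)
{UNc, UNe, UEc, UEe} → row (4,3) (4,3) (4,3) (4,3)
That's 5 distinct rows out of 12 strategies.

5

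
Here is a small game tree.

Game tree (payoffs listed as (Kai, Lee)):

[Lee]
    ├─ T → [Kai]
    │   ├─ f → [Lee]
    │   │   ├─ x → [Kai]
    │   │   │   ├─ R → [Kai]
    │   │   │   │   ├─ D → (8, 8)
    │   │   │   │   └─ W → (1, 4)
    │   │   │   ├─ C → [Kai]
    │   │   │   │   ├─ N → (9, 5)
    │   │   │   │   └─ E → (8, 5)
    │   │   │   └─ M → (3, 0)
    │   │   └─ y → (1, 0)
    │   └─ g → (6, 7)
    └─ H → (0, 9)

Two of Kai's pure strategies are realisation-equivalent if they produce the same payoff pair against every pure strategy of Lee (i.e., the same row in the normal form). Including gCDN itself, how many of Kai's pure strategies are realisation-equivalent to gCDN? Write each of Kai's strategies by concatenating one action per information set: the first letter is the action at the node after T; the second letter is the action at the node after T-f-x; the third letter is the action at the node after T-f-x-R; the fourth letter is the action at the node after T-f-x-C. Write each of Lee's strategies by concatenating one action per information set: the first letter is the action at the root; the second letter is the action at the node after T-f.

Row for gCDN (columns Tx, Ty, Hx, Hy): (6,7) (6,7) (0,9) (0,9).
Under gCDN, Kai's choice at the node after T-f-x and at the node after T-f-x-R and at the node after T-f-x-C can never be reached regardless of what Lee does, so varying those choices leaves every outcome unchanged.
Holding the reachable choices fixed and varying the unreachable ones freely already gives 3 × 2 × 2 = 12 equivalent strategies.
No other strategy reproduces this row, so those 12 are the full class: gRDN, gRDE, gRWN, gRWE, gCDN, gCDE, gCWN, gCWE, gMDN, gMDE, gMWN, gMWE.

12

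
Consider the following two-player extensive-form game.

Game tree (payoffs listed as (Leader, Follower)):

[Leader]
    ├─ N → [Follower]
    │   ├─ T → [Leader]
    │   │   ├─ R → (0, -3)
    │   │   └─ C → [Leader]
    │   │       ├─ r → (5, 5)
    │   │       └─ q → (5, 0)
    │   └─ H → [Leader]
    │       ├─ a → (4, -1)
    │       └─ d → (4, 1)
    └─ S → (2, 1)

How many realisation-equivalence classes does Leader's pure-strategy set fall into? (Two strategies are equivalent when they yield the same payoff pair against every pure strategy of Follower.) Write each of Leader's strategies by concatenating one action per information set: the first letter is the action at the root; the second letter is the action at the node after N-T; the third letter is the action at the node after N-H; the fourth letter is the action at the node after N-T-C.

7

Leader has 16 pure strategies: NRar, NRaq, NRdr, NRdq, NCar, NCaq, NCdr, NCdq, SRar, SRaq, SRdr, SRdq, SCar, SCaq, SCdr, SCdq. Columns: T, H.
{NRar, NRaq} → row (0,-3) (4,-1)
{NRdr, NRdq} → row (0,-3) (4,1)
{NCar} → row (5,5) (4,-1)
{NCaq} → row (5,0) (4,-1)
{NCdr} → row (5,5) (4,1)
{NCdq} → row (5,0) (4,1)
{SRar, SRaq, SRdr, SRdq, SCar, SCaq, SCdr, SCdq} → row (2,1) (2,1)
That's 7 distinct rows out of 16 strategies.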